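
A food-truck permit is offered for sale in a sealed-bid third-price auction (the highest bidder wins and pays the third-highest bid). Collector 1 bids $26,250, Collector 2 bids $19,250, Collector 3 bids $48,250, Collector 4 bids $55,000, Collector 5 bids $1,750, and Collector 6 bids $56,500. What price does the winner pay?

$48,250

Ordered from highest: Collector 6 $56,500, then Collector 4 $55,000, then Collector 3 $48,250, then Collector 1 $26,250, then Collector 2 $19,250, then Collector 5 $1,750.
Collector 6 is the highest bidder, so Collector 6 wins.
Under the third-price rule, the price is the third-highest bid: $48,250.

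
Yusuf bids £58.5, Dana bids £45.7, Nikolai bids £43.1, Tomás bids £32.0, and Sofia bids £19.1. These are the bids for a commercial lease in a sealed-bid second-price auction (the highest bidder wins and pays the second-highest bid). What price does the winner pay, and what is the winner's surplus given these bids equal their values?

Price £45.7; surplus £12.8.

Ordered from highest: Yusuf £58.5 > Dana £45.7 > Nikolai £43.1 > Tomás £32.0 > Sofia £19.1.
Yusuf is the highest bidder, so Yusuf wins.
Under the second-price rule, the price is the second-highest bid: £45.7.
Surplus = £58.5 − £45.7 = £12.8.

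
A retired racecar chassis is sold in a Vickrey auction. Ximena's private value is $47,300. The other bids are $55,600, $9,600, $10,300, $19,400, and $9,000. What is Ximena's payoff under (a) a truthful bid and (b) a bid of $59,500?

The highest competing bid is $55,600.
Bidding truthfully at $47,300: the top bid is $55,600 (a rival), so Ximena loses. Payoff = $0.
Bidding $59,500: Ximena has the top bid, wins, and pays the second-highest bid $55,600. Payoff = $47,300 − $55,600 = -$8,300.

Truthful: $0; alternative: -$8,300.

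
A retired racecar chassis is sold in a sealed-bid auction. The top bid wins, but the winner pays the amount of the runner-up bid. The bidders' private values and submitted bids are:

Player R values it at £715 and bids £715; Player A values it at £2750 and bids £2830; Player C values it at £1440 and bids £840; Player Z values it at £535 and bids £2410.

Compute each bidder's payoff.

Ranking the bids: Player A £2830 > Player Z £2410 > Player C £840 > Player R £715.
Player A has the top bid and wins; the price is the second-highest bid, £2410.
Player A's payoff = £2750 − £2410 = £340. All other bidders lose, so their payoff is 0.

Player R £0, Player A £340, Player C £0, Player Z £0.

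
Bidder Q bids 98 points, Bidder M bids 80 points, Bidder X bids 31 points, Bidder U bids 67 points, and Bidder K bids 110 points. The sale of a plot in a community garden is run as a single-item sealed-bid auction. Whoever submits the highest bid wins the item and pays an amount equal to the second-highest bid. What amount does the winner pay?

Bids in descending order: Bidder K 110 points, then Bidder Q 98 points, then Bidder M 80 points, then Bidder U 67 points, then Bidder X 31 points.
Bidder K has the highest bid, so Bidder K wins.
The second-highest bid is 98 points, so that is what Bidder K pays.

98 points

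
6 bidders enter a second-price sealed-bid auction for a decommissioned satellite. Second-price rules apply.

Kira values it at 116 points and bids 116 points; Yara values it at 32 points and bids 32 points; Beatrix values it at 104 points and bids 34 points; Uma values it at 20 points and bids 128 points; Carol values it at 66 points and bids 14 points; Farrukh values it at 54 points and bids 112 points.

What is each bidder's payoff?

Sorted high to low: Uma 128 points, then Kira 116 points, then Farrukh 112 points, then Beatrix 34 points, then Yara 32 points, then Carol 14 points.
Uma has the top bid and wins; the price is the second-highest bid, 116 points.
Uma's payoff = 20 points − 116 points = -96 points. All other bidders lose, so their payoff is 0.

Kira 0 points, Yara 0 points, Beatrix 0 points, Uma -96 points, Carol 0 points, Farrukh 0 points.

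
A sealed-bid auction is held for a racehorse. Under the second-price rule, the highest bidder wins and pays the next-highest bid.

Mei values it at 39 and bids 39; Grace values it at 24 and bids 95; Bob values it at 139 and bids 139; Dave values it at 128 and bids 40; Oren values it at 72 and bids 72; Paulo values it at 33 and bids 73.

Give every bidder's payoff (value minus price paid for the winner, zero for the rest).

Mei 0, Grace 0, Bob 44, Dave 0, Oren 0, Paulo 0.

Ordered from highest: Bob 139, then Grace 95, then Paulo 73, then Oren 72, then Dave 40, then Mei 39.
Bob has the top bid and wins; the price is the second-highest bid, 95.
Bob's payoff = 139 − 95 = 44. All other bidders lose, so their payoff is 0.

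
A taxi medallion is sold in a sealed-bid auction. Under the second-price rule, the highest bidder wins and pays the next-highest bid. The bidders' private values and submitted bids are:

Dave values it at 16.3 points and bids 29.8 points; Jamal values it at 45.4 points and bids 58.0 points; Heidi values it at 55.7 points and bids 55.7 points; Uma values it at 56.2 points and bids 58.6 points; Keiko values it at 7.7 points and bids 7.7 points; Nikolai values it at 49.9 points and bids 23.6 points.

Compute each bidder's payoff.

Payoffs: Dave 0.0 points, Jamal 0.0 points, Heidi 0.0 points, Uma -1.8 points, Keiko 0.0 points, Nikolai 0.0 points.

Ranking the bids: Uma 58.6 points; Jamal 58.0 points; Heidi 55.7 points; Dave 29.8 points; Nikolai 23.6 points; Keiko 7.7 points.
Uma has the top bid and wins; the price is the second-highest bid, 58.0 points.
Uma's payoff = 56.2 points − 58.0 points = -1.8 points. All other bidders lose, so their payoff is 0.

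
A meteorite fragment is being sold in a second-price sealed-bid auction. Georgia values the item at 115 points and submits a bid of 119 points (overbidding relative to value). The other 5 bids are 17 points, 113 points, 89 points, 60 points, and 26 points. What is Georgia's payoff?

Payoff = 2 points.

Highest competing bid: 113 points.
Georgia's bid 119 points is the highest overall, so Georgia wins and pays the second-highest bid, 113 points.
Payoff = value − price = 115 points − 113 points = 2 points.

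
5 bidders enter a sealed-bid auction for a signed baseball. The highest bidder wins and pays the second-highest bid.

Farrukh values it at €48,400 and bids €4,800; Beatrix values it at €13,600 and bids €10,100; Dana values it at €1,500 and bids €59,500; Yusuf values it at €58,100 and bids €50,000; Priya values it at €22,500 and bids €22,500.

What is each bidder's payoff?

Farrukh €0, Beatrix €0, Dana -€48,500, Yusuf €0, Priya €0.

Ordered from highest: Dana €59,500, then Yusuf €50,000, then Priya €22,500, then Beatrix €10,100, then Farrukh €4,800.
Dana has the top bid and wins; the price is the second-highest bid, €50,000.
Dana's payoff = €1,500 − €50,000 = -€48,500. All other bidders lose, so their payoff is 0.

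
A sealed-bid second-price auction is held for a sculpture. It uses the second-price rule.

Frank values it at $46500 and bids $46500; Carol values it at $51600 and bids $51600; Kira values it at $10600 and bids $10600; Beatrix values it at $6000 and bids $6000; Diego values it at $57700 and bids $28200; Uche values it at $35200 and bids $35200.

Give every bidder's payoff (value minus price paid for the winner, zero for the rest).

Payoffs: Frank $0, Carol $5100, Kira $0, Beatrix $0, Diego $0, Uche $0.

Ranking the bids: Carol $51600; Frank $46500; Uche $35200; Diego $28200; Kira $10600; Beatrix $6000.
Carol has the top bid and wins; the price is the second-highest bid, $46500.
Carol's payoff = $51600 − $46500 = $5100. All other bidders lose, so their payoff is 0.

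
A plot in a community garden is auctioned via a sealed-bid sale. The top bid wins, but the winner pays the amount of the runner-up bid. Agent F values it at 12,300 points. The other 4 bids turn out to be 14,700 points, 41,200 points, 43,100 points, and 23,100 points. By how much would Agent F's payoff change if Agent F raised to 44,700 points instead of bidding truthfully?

-30,800 points

The highest competing bid is 43,100 points.
Bidding truthfully at 12,300 points: the top bid is 43,100 points (a rival), so Agent F loses. Payoff = 0 points.
Bidding 44,700 points: Agent F has the top bid, wins, and pays the second-highest bid 43,100 points. Payoff = 12,300 points − 43,100 points = -30,800 points.
Change = -30,800 points − 0 points = -30,800 points.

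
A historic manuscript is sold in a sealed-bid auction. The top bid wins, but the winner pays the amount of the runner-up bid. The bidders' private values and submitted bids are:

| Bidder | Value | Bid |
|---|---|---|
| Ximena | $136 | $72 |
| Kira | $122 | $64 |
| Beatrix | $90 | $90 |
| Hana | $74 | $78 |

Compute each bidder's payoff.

Ximena $0, Kira $0, Beatrix $12, Hana $0.

Ranking the bids: Beatrix $90, then Hana $78, then Ximena $72, then Kira $64.
Beatrix has the top bid and wins; the price is the second-highest bid, $78.
Beatrix's payoff = $90 − $78 = $12. All other bidders lose, so their payoff is 0.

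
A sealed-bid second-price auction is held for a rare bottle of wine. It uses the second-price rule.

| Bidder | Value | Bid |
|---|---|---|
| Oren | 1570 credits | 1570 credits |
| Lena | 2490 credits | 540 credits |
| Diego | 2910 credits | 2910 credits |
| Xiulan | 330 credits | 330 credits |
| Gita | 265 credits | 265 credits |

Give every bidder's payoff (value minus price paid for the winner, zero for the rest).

Sorted high to low: Diego 2910 credits, then Oren 1570 credits, then Lena 540 credits, then Xiulan 330 credits, then Gita 265 credits.
Diego has the top bid and wins; the price is the second-highest bid, 1570 credits.
Diego's payoff = 2910 credits − 1570 credits = 1340 credits. All other bidders lose, so their payoff is 0.

Oren 0 credits, Lena 0 credits, Diego 1340 credits, Xiulan 0 credits, Gita 0 credits.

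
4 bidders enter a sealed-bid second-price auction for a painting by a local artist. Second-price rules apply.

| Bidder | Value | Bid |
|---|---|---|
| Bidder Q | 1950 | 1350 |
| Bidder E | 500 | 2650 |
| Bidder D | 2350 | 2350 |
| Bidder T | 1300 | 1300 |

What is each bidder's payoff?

Bidder Q 0, Bidder E -1850, Bidder D 0, Bidder T 0.

Sorted high to low: Bidder E 2650, then Bidder D 2350, then Bidder Q 1350, then Bidder T 1300.
Bidder E has the top bid and wins; the price is the second-highest bid, 2350.
Bidder E's payoff = 500 − 2350 = -1850. All other bidders lose, so their payoff is 0.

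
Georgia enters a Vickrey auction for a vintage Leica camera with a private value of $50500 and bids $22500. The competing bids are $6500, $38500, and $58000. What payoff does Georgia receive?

Highest competing bid: $58000.
Georgia's bid $22500 is not the highest, so Georgia loses, pays nothing, and earns zero payoff.

Payoff = $0.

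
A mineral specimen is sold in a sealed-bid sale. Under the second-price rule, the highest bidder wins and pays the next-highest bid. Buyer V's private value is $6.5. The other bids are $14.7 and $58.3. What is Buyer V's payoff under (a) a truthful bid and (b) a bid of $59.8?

(a) $0.0  (b) -$51.8

The highest competing bid is $58.3.
Bidding truthfully at $6.5: the top bid is $58.3 (a rival), so Buyer V loses. Payoff = $0.0.
Bidding $59.8: Buyer V has the top bid, wins, and pays the second-highest bid $58.3. Payoff = $6.5 − $58.3 = -$51.8.
This is the dominant-strategy logic: truthful bidding weakly beats any alternative.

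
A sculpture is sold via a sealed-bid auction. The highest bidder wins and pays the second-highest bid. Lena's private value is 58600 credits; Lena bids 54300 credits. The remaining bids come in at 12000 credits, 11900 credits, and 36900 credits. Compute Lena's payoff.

Highest competing bid: 36900 credits.
Lena's bid 54300 credits is the highest overall, so Lena wins and pays the second-highest bid, 36900 credits.
Payoff = value − price = 58600 credits − 36900 credits = 21700 credits.

Lena's payoff: 21700 credits.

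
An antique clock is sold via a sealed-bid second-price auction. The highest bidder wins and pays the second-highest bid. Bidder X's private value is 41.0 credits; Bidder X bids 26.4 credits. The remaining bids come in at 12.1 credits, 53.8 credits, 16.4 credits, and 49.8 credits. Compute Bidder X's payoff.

Highest competing bid: 53.8 credits.
Bidder X's bid 26.4 credits is not the highest, so Bidder X loses, pays nothing, and earns zero payoff.

Payoff = 0.0 credits.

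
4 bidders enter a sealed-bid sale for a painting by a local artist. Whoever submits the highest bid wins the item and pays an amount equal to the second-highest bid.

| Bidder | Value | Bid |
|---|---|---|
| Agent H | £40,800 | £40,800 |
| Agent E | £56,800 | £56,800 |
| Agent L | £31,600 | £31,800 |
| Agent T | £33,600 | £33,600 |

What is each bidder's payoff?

Payoffs: Agent H £0, Agent E £16,000, Agent L £0, Agent T £0.

Sorted high to low: Agent E £56,800 > Agent H £40,800 > Agent T £33,600 > Agent L £31,800.
Agent E has the top bid and wins; the price is the second-highest bid, £40,800.
Agent E's payoff = £56,800 − £40,800 = £16,000. All other bidders lose, so their payoff is 0.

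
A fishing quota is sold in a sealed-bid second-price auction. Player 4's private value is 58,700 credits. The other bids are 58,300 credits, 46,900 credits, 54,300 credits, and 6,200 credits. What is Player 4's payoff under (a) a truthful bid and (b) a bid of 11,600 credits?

(a) 400 credits  (b) 0 credits

The highest competing bid is 58,300 credits.
Bidding truthfully at 58,700 credits: Player 4 has the top bid, wins, and pays the second-highest bid 58,300 credits. Payoff = 58,700 credits − 58,300 credits = 400 credits.
Bidding 11,600 credits: the top bid is 58,300 credits (a rival), so Player 4 loses. Payoff = 0 credits.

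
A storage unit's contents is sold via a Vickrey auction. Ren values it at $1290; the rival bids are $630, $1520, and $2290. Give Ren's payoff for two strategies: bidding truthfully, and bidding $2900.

The highest competing bid is $2290.
Bidding truthfully at $1290: the top bid is $2290 (a rival), so Ren loses. Payoff = $0.
Bidding $2900: Ren has the top bid, wins, and pays the second-highest bid $2290. Payoff = $1290 − $2290 = -$1000.

(a) $0  (b) -$1000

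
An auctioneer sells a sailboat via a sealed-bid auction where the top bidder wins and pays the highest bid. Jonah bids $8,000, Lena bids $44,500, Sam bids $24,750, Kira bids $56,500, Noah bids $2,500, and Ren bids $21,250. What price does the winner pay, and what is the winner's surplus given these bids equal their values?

The winner pays $56,500 for a surplus of $0.

Bids in descending order: Kira $56,500 > Lena $44,500 > Sam $24,750 > Ren $21,250 > Jonah $8,000 > Noah $2,500.
Kira is the highest bidder, so Kira wins.
Under the first-price rule, the price is the highest bid: $56,500.
Surplus = $56,500 − $56,500 = $0.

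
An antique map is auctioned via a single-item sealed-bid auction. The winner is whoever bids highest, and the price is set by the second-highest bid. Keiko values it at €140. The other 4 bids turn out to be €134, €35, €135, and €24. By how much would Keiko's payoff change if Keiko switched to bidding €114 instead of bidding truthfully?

Change in payoff: -€5.

The highest competing bid is €135.
Bidding truthfully at €140: Keiko has the top bid, wins, and pays the second-highest bid €135. Payoff = €140 − €135 = €5.
Bidding €114: the top bid is €135 (a rival), so Keiko loses. Payoff = €0.
Change = €0 − €5 = -€5.
This is the dominant-strategy logic: truthful bidding weakly beats any alternative.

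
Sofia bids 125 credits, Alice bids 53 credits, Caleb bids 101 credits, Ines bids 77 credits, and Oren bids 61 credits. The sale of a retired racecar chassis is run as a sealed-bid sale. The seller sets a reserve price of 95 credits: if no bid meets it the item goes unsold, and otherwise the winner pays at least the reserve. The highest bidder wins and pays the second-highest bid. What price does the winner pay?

Price paid: 101 credits.

Ordered from highest: Sofia 125 credits; Caleb 101 credits; Ines 77 credits; Oren 61 credits; Alice 53 credits.
Sofia has the highest bid, so Sofia wins.
The second-highest bid is 101 credits, which exceeds the reserve, so that sets the price.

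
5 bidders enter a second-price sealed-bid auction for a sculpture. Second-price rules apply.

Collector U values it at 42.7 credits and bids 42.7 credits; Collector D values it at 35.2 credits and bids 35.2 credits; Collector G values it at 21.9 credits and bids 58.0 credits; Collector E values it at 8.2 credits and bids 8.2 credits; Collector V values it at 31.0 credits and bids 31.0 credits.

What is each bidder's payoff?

Ranking the bids: Collector G 58.0 credits > Collector U 42.7 credits > Collector D 35.2 credits > Collector V 31.0 credits > Collector E 8.2 credits.
Collector G has the top bid and wins; the price is the second-highest bid, 42.7 credits.
Collector G's payoff = 21.9 credits − 42.7 credits = -20.8 credits. All other bidders lose, so their payoff is 0.

Collector U 0.0 credits, Collector D 0.0 credits, Collector G -20.8 credits, Collector E 0.0 credits, Collector V 0.0 credits.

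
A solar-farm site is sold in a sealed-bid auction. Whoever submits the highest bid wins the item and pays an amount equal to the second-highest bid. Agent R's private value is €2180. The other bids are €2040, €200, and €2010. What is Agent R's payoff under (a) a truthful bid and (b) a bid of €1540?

The highest competing bid is €2040.
Bidding truthfully at €2180: Agent R has the top bid, wins, and pays the second-highest bid €2040. Payoff = €2180 − €2040 = €140.
Bidding €1540: the top bid is €2040 (a rival), so Agent R loses. Payoff = €0.

(a) €140  (b) €0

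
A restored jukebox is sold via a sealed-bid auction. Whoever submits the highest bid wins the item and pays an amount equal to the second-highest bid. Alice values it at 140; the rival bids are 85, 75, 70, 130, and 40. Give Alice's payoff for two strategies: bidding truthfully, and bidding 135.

(a) 10  (b) 10

The highest competing bid is 130.
Bidding truthfully at 140: Alice has the top bid, wins, and pays the second-highest bid 130. Payoff = 140 − 130 = 10.
Bidding 135: Alice has the top bid, wins, and pays the second-highest bid 130. Payoff = 140 − 130 = 10.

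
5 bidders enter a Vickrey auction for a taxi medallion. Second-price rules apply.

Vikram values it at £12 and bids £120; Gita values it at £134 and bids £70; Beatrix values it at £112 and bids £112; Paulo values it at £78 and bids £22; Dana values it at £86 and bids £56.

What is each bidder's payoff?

Payoffs: Vikram -£100, Gita £0, Beatrix £0, Paulo £0, Dana £0.

Bids in descending order: Vikram £120, then Beatrix £112, then Gita £70, then Dana £56, then Paulo £22.
Vikram has the top bid and wins; the price is the second-highest bid, £112.
Vikram's payoff = £12 − £112 = -£100. All other bidders lose, so their payoff is 0.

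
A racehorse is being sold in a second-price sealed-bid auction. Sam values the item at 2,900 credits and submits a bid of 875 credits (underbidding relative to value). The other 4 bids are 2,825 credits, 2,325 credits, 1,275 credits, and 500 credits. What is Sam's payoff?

Highest competing bid: 2,825 credits.
Sam's bid 875 credits is not the highest, so Sam loses, pays nothing, and earns zero payoff.

Payoff = 0 credits.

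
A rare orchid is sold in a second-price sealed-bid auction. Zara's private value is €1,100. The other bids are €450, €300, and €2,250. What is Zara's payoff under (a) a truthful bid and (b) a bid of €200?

The highest competing bid is €2,250.
Bidding truthfully at €1,100: the top bid is €2,250 (a rival), so Zara loses. Payoff = €0.
Bidding €200: the top bid is €2,250 (a rival), so Zara loses. Payoff = €0.
The bid only affects whether you win, not the price — here both bids land on the same side of the top rival bid, so the deviation is payoff-neutral.

Truthful: €0; alternative: €0.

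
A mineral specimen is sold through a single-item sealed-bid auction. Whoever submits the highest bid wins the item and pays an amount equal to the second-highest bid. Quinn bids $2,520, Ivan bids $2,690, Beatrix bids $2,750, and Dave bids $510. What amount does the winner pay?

Price paid: $2,690.

Ordered from highest: Beatrix $2,750, then Ivan $2,690, then Quinn $2,520, then Dave $510.
Beatrix has the highest bid, so Beatrix wins.
The second-highest bid is $2,690, so that is what Beatrix pays.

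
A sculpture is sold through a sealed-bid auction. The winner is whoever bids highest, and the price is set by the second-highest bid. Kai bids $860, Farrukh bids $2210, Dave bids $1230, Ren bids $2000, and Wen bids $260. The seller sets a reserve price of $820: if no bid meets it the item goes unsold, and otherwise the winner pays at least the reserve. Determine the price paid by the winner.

Ordered from highest: Farrukh $2210, then Ren $2000, then Dave $1230, then Kai $860, then Wen $260.
Farrukh has the highest bid, so Farrukh wins.
The second-highest bid is $2000, which exceeds the reserve, so that sets the price.

The winner pays $2000.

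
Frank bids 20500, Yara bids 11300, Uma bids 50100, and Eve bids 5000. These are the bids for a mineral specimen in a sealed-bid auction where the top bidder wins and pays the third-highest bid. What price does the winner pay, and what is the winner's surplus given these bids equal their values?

Price 11300; surplus 38800.

Ranking the bids: Uma 50100, then Frank 20500, then Yara 11300, then Eve 5000.
Uma is the highest bidder, so Uma wins.
Under the third-price rule, the price is the third-highest bid: 11300.
Surplus = 50100 − 11300 = 38800.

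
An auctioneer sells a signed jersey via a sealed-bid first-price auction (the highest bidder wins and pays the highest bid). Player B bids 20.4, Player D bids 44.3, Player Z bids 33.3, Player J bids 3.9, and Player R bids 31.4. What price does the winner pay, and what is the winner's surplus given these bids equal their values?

Bids in descending order: Player D 44.3, then Player Z 33.3, then Player R 31.4, then Player B 20.4, then Player J 3.9.
Player D is the highest bidder, so Player D wins.
Under the first-price rule, the price is the highest bid: 44.3.
Surplus = 44.3 − 44.3 = 0.0.

Price 44.3; surplus 0.0.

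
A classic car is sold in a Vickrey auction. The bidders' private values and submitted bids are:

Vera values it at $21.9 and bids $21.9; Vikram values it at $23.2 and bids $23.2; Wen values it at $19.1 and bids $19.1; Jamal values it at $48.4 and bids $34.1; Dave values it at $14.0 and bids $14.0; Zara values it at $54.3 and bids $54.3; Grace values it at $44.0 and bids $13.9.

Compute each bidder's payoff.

Ordered from highest: Zara $54.3; Jamal $34.1; Vikram $23.2; Vera $21.9; Wen $19.1; Dave $14.0; Grace $13.9.
Zara has the top bid and wins; the price is the second-highest bid, $34.1.
Zara's payoff = $54.3 − $34.1 = $20.2. All other bidders lose, so their payoff is 0.

Vera $0.0, Vikram $0.0, Wen $0.0, Jamal $0.0, Dave $0.0, Zara $20.2, Grace $0.0.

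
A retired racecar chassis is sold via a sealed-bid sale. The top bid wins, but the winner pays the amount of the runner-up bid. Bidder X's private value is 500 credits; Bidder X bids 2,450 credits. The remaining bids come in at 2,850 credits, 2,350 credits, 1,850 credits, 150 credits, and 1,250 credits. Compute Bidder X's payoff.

0 credits

Highest competing bid: 2,850 credits.
Bidder X's bid 2,450 credits is not the highest, so Bidder X loses, pays nothing, and earns zero payoff.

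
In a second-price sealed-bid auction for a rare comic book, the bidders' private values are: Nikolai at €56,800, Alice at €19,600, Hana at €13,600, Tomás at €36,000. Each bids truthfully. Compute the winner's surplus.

€20,800

Sorted high to low: Nikolai €56,800, then Tomás €36,000, then Alice €19,600, then Hana €13,600.
Nikolai wins with the top bid and pays the second-highest, €36,000.
Surplus = €56,800 − €36,000 = €20,800.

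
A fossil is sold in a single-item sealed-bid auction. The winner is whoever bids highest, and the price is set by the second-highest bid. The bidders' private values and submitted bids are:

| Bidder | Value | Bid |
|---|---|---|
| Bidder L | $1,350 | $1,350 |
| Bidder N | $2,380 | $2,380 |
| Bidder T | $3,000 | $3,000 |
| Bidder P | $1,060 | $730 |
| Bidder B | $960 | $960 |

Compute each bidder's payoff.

Ranking the bids: Bidder T $3,000; Bidder N $2,380; Bidder L $1,350; Bidder B $960; Bidder P $730.
Bidder T has the top bid and wins; the price is the second-highest bid, $2,380.
Bidder T's payoff = $3,000 − $2,380 = $620. All other bidders lose, so their payoff is 0.

Bidder L $0, Bidder N $0, Bidder T $620, Bidder P $0, Bidder B $0.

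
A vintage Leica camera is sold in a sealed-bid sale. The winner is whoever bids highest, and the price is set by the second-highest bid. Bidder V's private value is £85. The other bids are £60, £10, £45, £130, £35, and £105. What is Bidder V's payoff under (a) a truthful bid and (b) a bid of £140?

Truthful: £0; alternative: -£45.

The highest competing bid is £130.
Bidding truthfully at £85: the top bid is £130 (a rival), so Bidder V loses. Payoff = £0.
Bidding £140: Bidder V has the top bid, wins, and pays the second-highest bid £130. Payoff = £85 − £130 = -£45.
This is the dominant-strategy logic: truthful bidding weakly beats any alternative.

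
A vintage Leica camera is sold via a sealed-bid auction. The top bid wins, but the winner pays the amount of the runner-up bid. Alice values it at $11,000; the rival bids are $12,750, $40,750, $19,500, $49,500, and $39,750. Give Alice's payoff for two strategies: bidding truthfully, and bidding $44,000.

The highest competing bid is $49,500.
Bidding truthfully at $11,000: the top bid is $49,500 (a rival), so Alice loses. Payoff = $0.
Bidding $44,000: the top bid is $49,500 (a rival), so Alice loses. Payoff = $0.

(a) $0  (b) $0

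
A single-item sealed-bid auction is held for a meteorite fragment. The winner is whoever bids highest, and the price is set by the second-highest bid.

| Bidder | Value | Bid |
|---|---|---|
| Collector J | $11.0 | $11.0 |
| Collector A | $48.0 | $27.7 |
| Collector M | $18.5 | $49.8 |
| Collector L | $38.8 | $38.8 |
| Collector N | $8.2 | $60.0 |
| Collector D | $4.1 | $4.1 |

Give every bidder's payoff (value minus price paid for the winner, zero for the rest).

Bids in descending order: Collector N $60.0 > Collector M $49.8 > Collector L $38.8 > Collector A $27.7 > Collector J $11.0 > Collector D $4.1.
Collector N has the top bid and wins; the price is the second-highest bid, $49.8.
Collector N's payoff = $8.2 − $49.8 = -$41.6. All other bidders lose, so their payoff is 0.

Collector J $0.0, Collector A $0.0, Collector M $0.0, Collector L $0.0, Collector N -$41.6, Collector D $0.0.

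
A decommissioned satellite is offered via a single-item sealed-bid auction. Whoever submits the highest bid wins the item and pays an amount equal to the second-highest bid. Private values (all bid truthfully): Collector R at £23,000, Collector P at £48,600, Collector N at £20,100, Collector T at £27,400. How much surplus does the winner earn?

Ranking the bids: Collector P £48,600, then Collector T £27,400, then Collector R £23,000, then Collector N £20,100.
Collector P wins with the top bid and pays the second-highest, £27,400.
Surplus = £48,600 − £27,400 = £21,200.

Winner's surplus: £21,200.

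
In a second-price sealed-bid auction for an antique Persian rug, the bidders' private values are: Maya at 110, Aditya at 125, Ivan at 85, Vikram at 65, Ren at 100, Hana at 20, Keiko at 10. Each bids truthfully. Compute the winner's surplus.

Sorted high to low: Aditya 125, then Maya 110, then Ren 100, then Ivan 85, then Vikram 65, then Hana 20, then Keiko 10.
Aditya wins with the top bid and pays the second-highest, 110.
Surplus = 125 − 110 = 15.

15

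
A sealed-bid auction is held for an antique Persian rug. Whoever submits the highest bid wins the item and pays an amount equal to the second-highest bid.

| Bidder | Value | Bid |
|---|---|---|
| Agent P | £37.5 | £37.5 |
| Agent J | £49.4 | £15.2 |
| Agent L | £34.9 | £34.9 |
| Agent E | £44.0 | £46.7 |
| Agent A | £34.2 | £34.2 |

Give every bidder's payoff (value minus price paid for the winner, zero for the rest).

Agent P £0.0, Agent J £0.0, Agent L £0.0, Agent E £6.5, Agent A £0.0.

Ranking the bids: Agent E £46.7, then Agent P £37.5, then Agent L £34.9, then Agent A £34.2, then Agent J £15.2.
Agent E has the top bid and wins; the price is the second-highest bid, £37.5.
Agent E's payoff = £44.0 − £37.5 = £6.5. All other bidders lose, so their payoff is 0.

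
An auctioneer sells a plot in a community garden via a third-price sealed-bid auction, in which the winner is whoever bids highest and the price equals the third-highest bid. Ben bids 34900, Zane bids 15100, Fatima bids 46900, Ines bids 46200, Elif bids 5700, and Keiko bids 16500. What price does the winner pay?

34900

Ranking the bids: Fatima 46900, then Ines 46200, then Ben 34900, then Keiko 16500, then Zane 15100, then Elif 5700.
Fatima is the highest bidder, so Fatima wins.
Under the third-price rule, the price is the third-highest bid: 34900.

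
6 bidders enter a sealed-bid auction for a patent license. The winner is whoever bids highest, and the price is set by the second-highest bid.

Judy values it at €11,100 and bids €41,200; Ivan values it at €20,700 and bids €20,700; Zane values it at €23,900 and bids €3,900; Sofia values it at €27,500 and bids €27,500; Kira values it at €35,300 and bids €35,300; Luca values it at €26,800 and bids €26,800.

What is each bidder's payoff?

Bids in descending order: Judy €41,200 > Kira €35,300 > Sofia €27,500 > Luca €26,800 > Ivan €20,700 > Zane €3,900.
Judy has the top bid and wins; the price is the second-highest bid, €35,300.
Judy's payoff = €11,100 − €35,300 = -€24,200. All other bidders lose, so their payoff is 0.

Judy -€24,200, Ivan €0, Zane €0, Sofia €0, Kira €0, Luca €0.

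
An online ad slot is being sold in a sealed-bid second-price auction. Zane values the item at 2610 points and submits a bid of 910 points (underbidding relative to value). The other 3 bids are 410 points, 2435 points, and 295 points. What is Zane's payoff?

Payoff = 0 points.

Highest competing bid: 2435 points.
Zane's bid 910 points is not the highest, so Zane loses, pays nothing, and earns zero payoff.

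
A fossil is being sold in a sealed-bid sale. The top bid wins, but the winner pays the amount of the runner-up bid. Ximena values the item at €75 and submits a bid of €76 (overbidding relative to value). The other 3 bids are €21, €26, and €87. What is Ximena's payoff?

Ximena's payoff: €0.

Highest competing bid: €87.
Ximena's bid €76 is not the highest, so Ximena loses, pays nothing, and earns zero payoff.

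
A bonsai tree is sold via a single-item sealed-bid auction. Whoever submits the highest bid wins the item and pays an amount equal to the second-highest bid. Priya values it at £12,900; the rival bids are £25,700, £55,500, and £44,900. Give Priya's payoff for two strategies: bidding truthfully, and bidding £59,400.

Truthful: £0; alternative: -£42,600.

The highest competing bid is £55,500.
Bidding truthfully at £12,900: the top bid is £55,500 (a rival), so Priya loses. Payoff = £0.
Bidding £59,400: Priya has the top bid, wins, and pays the second-highest bid £55,500. Payoff = £12,900 − £55,500 = -£42,600.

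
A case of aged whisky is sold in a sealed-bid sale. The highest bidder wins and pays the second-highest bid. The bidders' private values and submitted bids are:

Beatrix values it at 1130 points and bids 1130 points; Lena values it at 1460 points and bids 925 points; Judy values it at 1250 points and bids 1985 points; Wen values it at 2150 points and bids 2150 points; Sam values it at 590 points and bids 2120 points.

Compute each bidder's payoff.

Ordered from highest: Wen 2150 points > Sam 2120 points > Judy 1985 points > Beatrix 1130 points > Lena 925 points.
Wen has the top bid and wins; the price is the second-highest bid, 2120 points.
Wen's payoff = 2150 points − 2120 points = 30 points. All other bidders lose, so their payoff is 0.

Beatrix 0 points, Lena 0 points, Judy 0 points, Wen 30 points, Sam 0 points.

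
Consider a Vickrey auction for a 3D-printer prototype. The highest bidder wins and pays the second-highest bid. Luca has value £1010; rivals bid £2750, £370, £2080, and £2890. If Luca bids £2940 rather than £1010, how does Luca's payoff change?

Payoff change: -£1880.

The highest competing bid is £2890.
Bidding truthfully at £1010: the top bid is £2890 (a rival), so Luca loses. Payoff = £0.
Bidding £2940: Luca has the top bid, wins, and pays the second-highest bid £2890. Payoff = £1010 − £2890 = -£1880.
Change = -£1880 − £0 = -£1880.
Deviating from a truthful bid can only lose payoff in a second-price auction — never gain.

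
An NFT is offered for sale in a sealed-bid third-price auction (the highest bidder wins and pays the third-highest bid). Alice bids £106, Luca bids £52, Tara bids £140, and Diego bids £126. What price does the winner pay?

The winner pays £106.

Bids in descending order: Tara £140 > Diego £126 > Alice £106 > Luca £52.
Tara is the highest bidder, so Tara wins.
Under the third-price rule, the price is the third-highest bid: £106.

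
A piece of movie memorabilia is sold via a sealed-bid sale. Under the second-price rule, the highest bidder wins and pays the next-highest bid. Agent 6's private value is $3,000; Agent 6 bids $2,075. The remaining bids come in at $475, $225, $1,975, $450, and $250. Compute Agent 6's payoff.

Highest competing bid: $1,975.
Agent 6's bid $2,075 is the highest overall, so Agent 6 wins and pays the second-highest bid, $1,975.
Payoff = value − price = $3,000 − $1,975 = $1,025.

Payoff = $1,025.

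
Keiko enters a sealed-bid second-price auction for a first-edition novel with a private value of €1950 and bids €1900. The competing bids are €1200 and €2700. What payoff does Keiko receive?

Highest competing bid: €2700.
Keiko's bid €1900 is not the highest, so Keiko loses, pays nothing, and earns zero payoff.

Payoff = €0.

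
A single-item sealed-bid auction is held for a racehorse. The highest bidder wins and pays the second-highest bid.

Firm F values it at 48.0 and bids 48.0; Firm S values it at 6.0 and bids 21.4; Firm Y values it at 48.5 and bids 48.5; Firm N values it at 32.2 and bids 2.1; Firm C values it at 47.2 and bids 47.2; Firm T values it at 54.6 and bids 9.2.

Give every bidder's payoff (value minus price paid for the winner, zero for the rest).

Ranking the bids: Firm Y 48.5; Firm F 48.0; Firm C 47.2; Firm S 21.4; Firm T 9.2; Firm N 2.1.
Firm Y has the top bid and wins; the price is the second-highest bid, 48.0.
Firm Y's payoff = 48.5 − 48.0 = 0.5. All other bidders lose, so their payoff is 0.

Payoffs: Firm F 0.0, Firm S 0.0, Firm Y 0.5, Firm N 0.0, Firm C 0.0, Firm T 0.0.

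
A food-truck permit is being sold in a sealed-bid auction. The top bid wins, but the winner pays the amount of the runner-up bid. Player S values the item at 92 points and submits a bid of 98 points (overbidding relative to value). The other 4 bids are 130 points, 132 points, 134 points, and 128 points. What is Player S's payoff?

Player S's payoff: 0 points.

Highest competing bid: 134 points.
Player S's bid 98 points is not the highest, so Player S loses, pays nothing, and earns zero payoff.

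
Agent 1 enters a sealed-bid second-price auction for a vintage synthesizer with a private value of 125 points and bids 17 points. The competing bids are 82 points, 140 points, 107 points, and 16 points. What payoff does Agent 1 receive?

Highest competing bid: 140 points.
Agent 1's bid 17 points is not the highest, so Agent 1 loses, pays nothing, and earns zero payoff.

The bidder's payoff: 0 points.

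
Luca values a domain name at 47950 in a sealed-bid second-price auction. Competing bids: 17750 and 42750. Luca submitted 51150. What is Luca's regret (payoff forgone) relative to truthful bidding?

The highest competing bid is 42750.
Bidding truthfully at 47950: Luca has the top bid, wins, and pays the second-highest bid 42750. Payoff = 47950 − 42750 = 5200.
Bidding 51150: Luca has the top bid, wins, and pays the second-highest bid 42750. Payoff = 47950 − 42750 = 5200.
Regret = truthful payoff − actual payoff = 5200 − 5200 = 0.

Payoff forgone: 0.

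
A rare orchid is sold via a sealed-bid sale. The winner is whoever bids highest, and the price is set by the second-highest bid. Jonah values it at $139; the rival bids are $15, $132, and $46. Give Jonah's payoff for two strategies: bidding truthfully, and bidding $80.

The highest competing bid is $132.
Bidding truthfully at $139: Jonah has the top bid, wins, and pays the second-highest bid $132. Payoff = $139 − $132 = $7.
Bidding $80: the top bid is $132 (a rival), so Jonah loses. Payoff = $0.

Truthful: $7; alternative: $0.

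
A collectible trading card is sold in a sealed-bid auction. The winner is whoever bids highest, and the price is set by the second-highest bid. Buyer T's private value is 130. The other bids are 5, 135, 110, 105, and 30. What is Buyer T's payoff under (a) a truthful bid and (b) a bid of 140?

(a) 0  (b) -5

The highest competing bid is 135.
Bidding truthfully at 130: the top bid is 135 (a rival), so Buyer T loses. Payoff = 0.
Bidding 140: Buyer T has the top bid, wins, and pays the second-highest bid 135. Payoff = 130 − 135 = -5.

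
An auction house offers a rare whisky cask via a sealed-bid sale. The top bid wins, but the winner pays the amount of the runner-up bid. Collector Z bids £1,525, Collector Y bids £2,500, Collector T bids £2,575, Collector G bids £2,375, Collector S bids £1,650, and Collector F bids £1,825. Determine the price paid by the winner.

Sorted high to low: Collector T £2,575 > Collector Y £2,500 > Collector G £2,375 > Collector F £1,825 > Collector S £1,650 > Collector Z £1,525.
Collector T has the highest bid, so Collector T wins.
The second-highest bid is £2,500, so that is what Collector T pays.

Price paid: £2,500.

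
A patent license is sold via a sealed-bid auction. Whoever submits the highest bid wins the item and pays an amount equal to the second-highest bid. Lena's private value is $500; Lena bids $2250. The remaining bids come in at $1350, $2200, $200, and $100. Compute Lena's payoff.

Highest competing bid: $2200.
Lena's bid $2250 is the highest overall, so Lena wins and pays the second-highest bid, $2200.
Payoff = value − price = $500 − $2200 = -$1700.

-$1700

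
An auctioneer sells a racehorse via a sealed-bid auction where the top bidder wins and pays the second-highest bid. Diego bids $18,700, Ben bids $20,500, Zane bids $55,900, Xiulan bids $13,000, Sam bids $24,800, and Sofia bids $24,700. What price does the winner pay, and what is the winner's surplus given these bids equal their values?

Bids in descending order: Zane $55,900 > Sam $24,800 > Sofia $24,700 > Ben $20,500 > Diego $18,700 > Xiulan $13,000.
Zane is the highest bidder, so Zane wins.
Under the second-price rule, the price is the second-highest bid: $24,800.
Surplus = $55,900 − $24,800 = $31,100.

Price $24,800; surplus $31,100.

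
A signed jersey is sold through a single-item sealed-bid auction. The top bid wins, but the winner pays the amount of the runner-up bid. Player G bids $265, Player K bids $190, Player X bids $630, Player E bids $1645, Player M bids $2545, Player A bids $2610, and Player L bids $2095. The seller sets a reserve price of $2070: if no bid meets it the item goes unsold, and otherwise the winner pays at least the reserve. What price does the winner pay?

Ordered from highest: Player A $2610; Player M $2545; Player L $2095; Player E $1645; Player X $630; Player G $265; Player K $190.
Player A has the highest bid, so Player A wins.
The second-highest bid is $2545, which exceeds the reserve, so that sets the price.

$2545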